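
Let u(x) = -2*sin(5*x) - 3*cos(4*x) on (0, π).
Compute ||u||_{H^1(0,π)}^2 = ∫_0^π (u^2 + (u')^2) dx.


||u||_{H^1(0,π)}^2 = 680/3 + 257*π/2

u'(x) = 12*sin(4*x) - 10*cos(5*x).
Expand u² and (u')² and integrate term by term on (0, π), using: for integers n ≥ 1, ∫_0^π sin²(nx) dx = ∫_0^π cos²(nx) dx = π/2; for n ≠ n', ∫_0^π sin(nx)sin(n'x) dx = ∫_0^π cos(nx)cos(n'x) dx = 0; and by product-to-sum, ∫_0^π sin(nx)cos(n'x) dx = ½∫_0^π [sin((n+n')x) + sin((n−n')x)] dx, which is 0 when n+n' is even and 2n/(n²−n'²) when n+n' is odd (it need not vanish on (0, π)).
  u² squared terms: (-3)²·∫cos(4x)² dx = 9·π/2 = 9*π/2;  (-2)²·∫sin(5x)² dx = 4·π/2 = 2*π.
  u² cross terms: 2·(-3)·(-2)·∫cos(4x)·sin(5x) dx = 12·(10/9) = 40/3.
  So ∫_0^π u² dx = 9*π/2 + 2*π + 40/3 = 40/3 + 13*π/2.
  (u')² squared terms: (-10)²·∫cos(5x)² dx = 100·π/2 = 50*π;  (12)²·∫sin(4x)² dx = 144·π/2 = 72*π.
  (u')² cross terms: 2·(-10)·(12)·∫cos(5x)·sin(4x) dx = -240·(-8/9) = 640/3.
  So ∫_0^π (u')² dx = 50*π + 72*π + 640/3 = 640/3 + 122*π.
||u||_{H^1}^2 = (40/3 + 13*π/2) + (640/3 + 122*π) = 680/3 + 257*π/2.


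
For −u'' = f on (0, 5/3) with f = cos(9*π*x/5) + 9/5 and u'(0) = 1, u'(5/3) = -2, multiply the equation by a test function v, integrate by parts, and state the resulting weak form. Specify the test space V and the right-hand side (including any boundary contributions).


V = H^1(0, 5/3) (v unrestricted at boundary; u is determined up to an additive constant); weak form: ∫_0^5/3 u'v' dx = ∫_0^5/3 (cos(9*π*x/5) + 9/5) v dx − 2·v(5/3) − v(0) for all v ∈ V.

Multiply both sides by a test function v and integrate from 0 to 5/3:
  ∫_0^5/3 −u''(x) v(x) dx = ∫_0^5/3 f(x) v(x) dx.
Integrate the LHS by parts once:
  ∫_0^5/3 −u'' v dx = −[u'(x) v(x)]_0^5/3 + ∫_0^5/3 u'(x) v'(x) dx.
Thus ∫_0^5/3 u'(x) v'(x) dx = ∫_0^5/3 f(x) v(x) dx + [u'(x) v(x)]_0^5/3.
Choose V so that boundary terms are either known or forced to vanish.
u has inhomogeneous Neumann u'(0) = 1, u'(5/3) = -2. [u' v]_0^5/3 = (-2)·v(5/3) − (1)·v(0) = − 2·v(5/3) − v(0). Take V = H^1(0, 5/3); boundary term becomes part of RHS.
Weak formulation: find u (satisfying any essential BC) such that ∫_0^5/3 u'(x) v'(x) dx = ∫_0^5/3 f v dx − 2·v(5/3) − v(0) for all v ∈ V (Neumann data are natural BCs: they enter the RHS as boundary terms).
Substituting f(x) = cos(9*π*x/5) + 9/5, the right-hand side is ∫_0^5/3 (cos(9*π*x/5) + 9/5) v dx − 2·v(5/3) − v(0).
Compatibility check (pure Neumann): taking v ≡ 1 ∈ V gives 0 = ∫_0^5/3 f dx + (-2) − (1), i.e. ∫_0^5/3 f dx must equal u'(0) − u'(5/3) = 3. Indeed ∫_0^5/3 (cos(9*π*x/5) + 9/5) dx = 3, so the data are compatible. The solution is then unique only up to an additive constant (fix it e.g. by requiring ∫_0^5/3 u dx = 0).


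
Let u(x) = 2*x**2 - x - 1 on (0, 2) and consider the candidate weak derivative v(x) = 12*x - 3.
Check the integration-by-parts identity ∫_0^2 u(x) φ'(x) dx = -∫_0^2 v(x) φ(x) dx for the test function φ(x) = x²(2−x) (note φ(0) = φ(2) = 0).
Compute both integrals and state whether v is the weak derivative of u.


LHS = -76/15, RHS = -76/5. No, v is not the weak derivative of u.

u(x) = 2*x**2 - x - 1, classical derivative u'(x) = 4*x - 1.
φ(x) = x²(2−x), so φ'(x) = x*(4 - 3*x).
Note φ(0) = φ(2) = 0, so the boundary term u·φ vanishes.
LHS = ∫_0^2 u(x) φ'(x) dx = ∫_0^2 (-6*x^4 + 11*x^3 - x^2 - 4*x) dx. Term by term:
  ∫_0^2 -6*x^4 dx = -192/5;  ∫_0^2 11*x^3 dx = 44;  ∫_0^2 -x^2 dx = -8/3;
  ∫_0^2 -4*x dx = -8.
Sum: -192/5 + 44 − 8/3 − 8 = -76/15.
So LHS = -76/15.
∫_0^2 v(x) φ(x) dx = ∫_0^2 (-12*x^4 + 27*x^3 - 6*x^2) dx. Term by term:
  ∫_0^2 -12*x^4 dx = -384/5;  ∫_0^2 27*x^3 dx = 108;  ∫_0^2 -6*x^2 dx = -16.
Sum: -384/5 + 108 − 16 = 76/5.
So RHS = -∫_0^2 v(x) φ(x) dx = -76/5.
LHS − RHS = 152/15 ≠ 0, so the identity fails.
(For a valid weak derivative the identity must hold for EVERY test function, in particular this one. The failure shows v is NOT the weak derivative of u.)
Correct weak derivative would be u'(x) = 4*x - 1.


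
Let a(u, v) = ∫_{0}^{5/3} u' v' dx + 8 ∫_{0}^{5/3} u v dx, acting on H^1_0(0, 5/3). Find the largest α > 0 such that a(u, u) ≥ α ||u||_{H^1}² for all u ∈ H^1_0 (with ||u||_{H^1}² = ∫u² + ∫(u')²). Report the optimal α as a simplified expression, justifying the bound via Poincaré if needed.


α = 1

Coercivity of a(·,·) on H^1_0(0, 5/3) means a(u, u) ≥ α ||u||_{H^1}² for every u ∈ H^1_0.
The interval has length L = 5/3, and Poincaré/coercivity depend only on L. Here a(u, u) = ∫(u')² + (8)·∫u².
Here c = 8 ≥ 1, so a(u,u) = ∫(u')² + c∫u² ≥ ∫(u')² + ∫u² = ||u||_{H^1}², i.e. α = 1 works. No larger α is possible: a(u,u) ≥ α||u||_{H^1}² means (1−α)∫(u')² ≥ (α−c)∫u², and for the modes u_n = sin(nπ(x−x₀)/L) (x₀ the left endpoint) one has ∫u_n²/∫(u_n')² = (L/(nπ))² → 0, so a(u_n,u_n)/||u_n||_{H^1}² → 1. Hence the optimal constant is α = 1.
Therefore α = 1.


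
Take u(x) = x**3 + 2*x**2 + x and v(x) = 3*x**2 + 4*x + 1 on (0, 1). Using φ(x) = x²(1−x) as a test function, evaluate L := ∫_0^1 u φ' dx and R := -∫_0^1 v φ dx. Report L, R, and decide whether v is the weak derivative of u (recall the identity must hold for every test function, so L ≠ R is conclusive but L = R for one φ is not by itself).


LHS = -23/60, RHS = -23/60. Yes, v = u' weakly.

u(x) = x**3 + 2*x**2 + x, classical derivative u'(x) = 3*x**2 + 4*x + 1.
φ(x) = x²(1−x), so φ'(x) = x*(2 - 3*x).
Note φ(0) = φ(1) = 0, so the boundary term u·φ vanishes.
LHS = ∫_0^1 u(x) φ'(x) dx = ∫_0^1 (-3*x^5 - 4*x^4 + x^3 + 2*x^2) dx. Term by term:
  ∫_0^1 -3*x^5 dx = -1/2;  ∫_0^1 -4*x^4 dx = -4/5;  ∫_0^1 x^3 dx = 1/4;
  ∫_0^1 2*x^2 dx = 2/3.
Sum: -1/2 − 4/5 + 1/4 + 2/3 = -23/60.
So LHS = -23/60.
∫_0^1 v(x) φ(x) dx = ∫_0^1 (-3*x^5 - x^4 + 3*x^3 + x^2) dx. Term by term:
  ∫_0^1 -3*x^5 dx = -1/2;  ∫_0^1 -x^4 dx = -1/5;  ∫_0^1 3*x^3 dx = 3/4;
  ∫_0^1 x^2 dx = 1/3.
Sum: -1/2 − 1/5 + 3/4 + 1/3 = 23/60.
So RHS = -∫_0^1 v(x) φ(x) dx = -23/60.
LHS = RHS, so the identity holds for this test φ.
Moreover u is smooth here and v(x) = u'(x) = 3*x**2 + 4*x + 1 pointwise, so the identity holds for every test function. Hence v is the weak derivative of u.


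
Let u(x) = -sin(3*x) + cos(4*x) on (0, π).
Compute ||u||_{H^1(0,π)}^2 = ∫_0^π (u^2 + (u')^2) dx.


||u||_{H^1(0,π)}^2 = 204/7 + 27*π/2

u'(x) = -4*sin(4*x) - 3*cos(3*x).
Expand u² and (u')² and integrate term by term on (0, π), using: for integers n ≥ 1, ∫_0^π sin²(nx) dx = ∫_0^π cos²(nx) dx = π/2; for n ≠ n', ∫_0^π sin(nx)sin(n'x) dx = ∫_0^π cos(nx)cos(n'x) dx = 0; and by product-to-sum, ∫_0^π sin(nx)cos(n'x) dx = ½∫_0^π [sin((n+n')x) + sin((n−n')x)] dx, which is 0 when n+n' is even and 2n/(n²−n'²) when n+n' is odd (it need not vanish on (0, π)).
  u² squared terms: (-1)²·∫sin(3x)² dx = 1·π/2 = π/2;  (1)²·∫cos(4x)² dx = 1·π/2 = π/2.
  u² cross terms: 2·(-1)·(1)·∫sin(3x)·cos(4x) dx = -2·(-6/7) = 12/7.
  So ∫_0^π u² dx = π/2 + π/2 + 12/7 = 12/7 + π.
  (u')² squared terms: (-4)²·∫sin(4x)² dx = 16·π/2 = 8*π;  (-3)²·∫cos(3x)² dx = 9·π/2 = 9*π/2.
  (u')² cross terms: 2·(-4)·(-3)·∫sin(4x)·cos(3x) dx = 24·(8/7) = 192/7.
  So ∫_0^π (u')² dx = 8*π + 9*π/2 + 192/7 = 192/7 + 25*π/2.
||u||_{H^1}^2 = (12/7 + π) + (192/7 + 25*π/2) = 204/7 + 27*π/2.


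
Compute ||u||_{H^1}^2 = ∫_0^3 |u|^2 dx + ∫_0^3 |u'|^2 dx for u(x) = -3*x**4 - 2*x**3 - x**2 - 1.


||u||_{H^1}^2 = 1006671/10

The H^1 norm (squared) on an interval (0, L) is
  ||u||_{H^1}^2 = ∫_0^L u(x)^2 dx + ∫_0^L u'(x)^2 dx.
Compute u'(x) = -12*x**3 - 6*x**2 - 2*x.
Then u(x)^2 = 9*x**8 + 12*x**7 + 10*x**6 + 4*x**5 + 7*x**4 + 4*x**3 + 2*x**2 + 1 and u'(x)^2 = 144*x**6 + 144*x**5 + 84*x**4 + 24*x**3 + 4*x**2.
Integrate each monomial from 0 to 3 using ∫_0^3 c·x^n dx = c·3^(n+1)/(n+1):
  ∫_0^3 u(x)^2 dx = ∫_0^3 (9*x^8 + 12*x^7 + 10*x^6 + 4*x^5 + 7*x^4 + 4*x^3 + 2*x^2 + 1) dx. Term by term:
    ∫_0^3 9*x^8 dx = 19683;  ∫_0^3 12*x^7 dx = 19683/2;  ∫_0^3 10*x^6 dx = 21870/7;
    ∫_0^3 4*x^5 dx = 486;  ∫_0^3 7*x^4 dx = 1701/5;  ∫_0^3 4*x^3 dx = 81;
    ∫_0^3 2*x^2 dx = 18;  ∫_0^3 1 dx = 3.
  Sum: 19683 + 19683/2 + 21870/7 + 486 + 1701/5 + 81 + 18 + 3 = 2350389/70.
  ∫_0^3 u'(x)^2 dx = ∫_0^3 (144*x^6 + 144*x^5 + 84*x^4 + 24*x^3 + 4*x^2) dx. Term by term:
    ∫_0^3 144*x^6 dx = 314928/7;  ∫_0^3 144*x^5 dx = 17496;  ∫_0^3 84*x^4 dx = 20412/5;
    ∫_0^3 24*x^3 dx = 486;  ∫_0^3 4*x^2 dx = 36.
  Sum: 314928/7 + 17496 + 20412/5 + 486 + 36 = 2348154/35.
Adding: ||u||_{H^1}^2 = 2350389/70 + 2348154/35 = 1006671/10.


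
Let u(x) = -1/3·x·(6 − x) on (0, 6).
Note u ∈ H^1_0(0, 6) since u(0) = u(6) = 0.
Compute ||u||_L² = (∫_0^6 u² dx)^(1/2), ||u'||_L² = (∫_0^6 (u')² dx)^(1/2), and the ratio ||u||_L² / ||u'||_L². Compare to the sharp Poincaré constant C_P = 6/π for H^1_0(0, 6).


||u||_L² / ||u'||_L² = 3*sqrt(10)/5 < C_P = 6/π.

u(x) = -1/3·x·(6 − x), so u'(x) = 2*x/3 - 2.
u(x) = -1/3·x·(6 − x) vanishes at x = 0 and x = 6, so u ∈ H^1_0(0, 6). Differentiate via the product rule and integrate the resulting polynomials term by term.
  ∫_0^6 u² dx = ∫_0^6 (x^4/9 - 4*x^3/3 + 4*x^2) dx. Term by term:
    ∫_0^6 x^4/9 dx = 864/5;  ∫_0^6 -4*x^3/3 dx = -432;  ∫_0^6 4*x^2 dx = 288.
  Sum: 864/5 − 432 + 288 = 144/5.
  ∫_0^6 (u')² dx = ∫_0^6 (4*x^2/9 - 8*x/3 + 4) dx. Term by term:
    ∫_0^6 4*x^2/9 dx = 32;  ∫_0^6 -8*x/3 dx = -48;  ∫_0^6 4 dx = 24.
  Sum: 32 − 48 + 24 = 8.
∫_0^6 u² dx = 144/5, so ||u||_L² = 12*sqrt(5)/5.
∫_0^6 (u')² dx = 8, so ||u'||_L² = 2*sqrt(2).
Ratio ||u||_L² / ||u'||_L² = 3*sqrt(10)/5.
Sharp Poincaré constant on H^1_0(0, 6) is C_P = L/π = 6/π, achieved by sin(π/6·x).
A polynomial bump cannot attain the sharp Poincaré constant (only the first sine eigenfunction does), so the ratio is strictly less than C_P, consistent with ||u||_L² ≤ C_P ||u'||_L².


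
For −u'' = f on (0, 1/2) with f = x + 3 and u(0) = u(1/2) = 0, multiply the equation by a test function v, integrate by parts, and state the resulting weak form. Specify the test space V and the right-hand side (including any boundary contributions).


V = H^1_0(0, 1/2) (so v(0) = v(1/2) = 0); weak form: ∫_0^1/2 u'v' dx = ∫_0^1/2 (x + 3) v dx for all v ∈ V.

Multiply both sides by a test function v and integrate from 0 to 1/2:
  ∫_0^1/2 −u''(x) v(x) dx = ∫_0^1/2 f(x) v(x) dx.
Integrate the LHS by parts once:
  ∫_0^1/2 −u'' v dx = −[u'(x) v(x)]_0^1/2 + ∫_0^1/2 u'(x) v'(x) dx.
Thus ∫_0^1/2 u'(x) v'(x) dx = ∫_0^1/2 f(x) v(x) dx + [u'(x) v(x)]_0^1/2.
Choose V so that boundary terms are either known or forced to vanish.
u is Dirichlet: u(0) = u(1/2) = 0. Let V = H^1_0(0, 1/2); then v(0) = v(1/2) = 0, and [u' v]_0^1/2 = 0.
Weak formulation: find u (satisfying any essential BC) such that ∫_0^1/2 u'(x) v'(x) dx = ∫_0^1/2 f v dx for all v ∈ V.
Substituting f(x) = x + 3, the right-hand side is ∫_0^1/2 (x + 3) v dx.


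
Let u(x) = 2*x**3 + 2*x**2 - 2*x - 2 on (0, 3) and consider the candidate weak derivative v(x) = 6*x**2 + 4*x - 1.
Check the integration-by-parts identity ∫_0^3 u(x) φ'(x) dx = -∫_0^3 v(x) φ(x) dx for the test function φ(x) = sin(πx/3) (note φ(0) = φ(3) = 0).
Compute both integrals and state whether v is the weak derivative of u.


LHS = -186/π + 648/π^3, RHS = -192/π + 648/π^3. No, v is not the weak derivative of u.

u(x) = 2*x**3 + 2*x**2 - 2*x - 2, classical derivative u'(x) = 6*x**2 + 4*x - 2.
φ(x) = sin(πx/3), so φ'(x) = π*cos(π*x/3)/3.
Note φ(0) = φ(3) = 0, so the boundary term u·φ vanishes.
LHS = ∫_0^3 u(x) φ'(x) dx = ∫_0^3 (2*π*x^3*cos(π*x/3)/3 + 2*π*x^2*cos(π*x/3)/3 - 2*π*x*cos(π*x/3)/3 - 2*π*cos(π*x/3)/3) dx. Term by term:
  ∫_0^3 -2*π*cos(π*x/3)/3 dx = 0;  ∫_0^3 -2*π*x*cos(π*x/3)/3 dx = 12/π;  ∫_0^3 2*π*x^2*cos(π*x/3)/3 dx = -36/π;
  ∫_0^3 2*π*x^3*cos(π*x/3)/3 dx = -162/π + 648/π^3.
Sum: 0 + 12/π − 36/π + -162/π + 648/π^3 = -186/π + 648/π^3.
So LHS = -186/π + 648/π^3.
∫_0^3 v(x) φ(x) dx = ∫_0^3 (6*x^2*sin(π*x/3) + 4*x*sin(π*x/3) - sin(π*x/3)) dx. Term by term:
  ∫_0^3 -sin(π*x/3) dx = -6/π;  ∫_0^3 4*x*sin(π*x/3) dx = 36/π;  ∫_0^3 6*x^2*sin(π*x/3) dx = -648/π^3 + 162/π.
Sum: -6/π + 36/π + -648/π^3 + 162/π = -648/π^3 + 192/π.
So RHS = -∫_0^3 v(x) φ(x) dx = -192/π + 648/π^3.
LHS − RHS = 6/π ≠ 0, so the identity fails.
(For a valid weak derivative the identity must hold for EVERY test function, in particular this one. The failure shows v is NOT the weak derivative of u.)
Correct weak derivative would be u'(x) = 6*x**2 + 4*x - 2.


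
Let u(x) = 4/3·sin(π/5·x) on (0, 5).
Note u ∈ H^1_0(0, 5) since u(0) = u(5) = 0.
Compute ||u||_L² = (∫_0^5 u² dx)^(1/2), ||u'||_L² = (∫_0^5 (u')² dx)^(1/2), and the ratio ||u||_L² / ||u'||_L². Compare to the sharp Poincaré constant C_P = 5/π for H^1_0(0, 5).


||u||_L² / ||u'||_L² = 5/π = C_P.

u(x) = 4/3·sin(π/5·x), so u'(x) = 4*π*cos(π*x/5)/15.
Writing u(x) = A·sin(kπx/L) with A = 4/3 and k = 1, use ∫_0^L sin²(kπx/L) dx = L/2 and ∫_0^L cos²(kπx/L) dx = L/2.
u² = 16/9·sin²(π/5·x) and (u')² = 16*π^2/225·cos²(π/5·x), and each of sin², cos² integrates to L/2 = 5/2 over (0, 5).
∫_0^5 u² dx = 40/9, so ||u||_L² = 2*sqrt(10)/3.
∫_0^5 (u')² dx = 8*π^2/45, so ||u'||_L² = 2*sqrt(10)*π/15.
Ratio ||u||_L² / ||u'||_L² = 5/π.
Sharp Poincaré constant on H^1_0(0, 5) is C_P = L/π = 5/π, achieved by sin(π/5·x).
This is the k = 1 eigenfunction (up to amplitude), so the ratio equals the sharp Poincaré constant exactly.


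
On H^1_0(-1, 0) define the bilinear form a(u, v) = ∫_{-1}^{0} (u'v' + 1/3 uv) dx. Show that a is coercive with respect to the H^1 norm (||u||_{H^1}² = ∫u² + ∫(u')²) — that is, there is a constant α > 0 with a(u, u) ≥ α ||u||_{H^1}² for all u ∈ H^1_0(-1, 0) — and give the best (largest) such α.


α = (1/3 + π^2)/(1 + π^2)

Coercivity of a(·,·) on H^1_0(-1, 0) means a(u, u) ≥ α ||u||_{H^1}² for every u ∈ H^1_0.
The interval has length L = 1, and Poincaré/coercivity depend only on L. Here a(u, u) = ∫(u')² + (1/3)·∫u².
Here 0 < c = 1/3 < 1. The condition a(u,u) ≥ α||u||_{H^1}² reads (1−α)∫(u')² ≥ (α−c)∫u². Any admissible α is ≤ 1 (rapidly oscillating u have ∫u²/∫(u')² → 0), and α = 1 would force 0 ≥ (1−c)∫u², impossible since c < 1; so 1−α > 0. By the sharp Poincaré inequality on H^1_0 of an interval of length L, ∫(u')² ≥ (π/L)²∫u² with equality for the first sine mode sin(π(x−x₀)/L) (x₀ the left endpoint), so the inequality holds for all u iff (1−α)(π/L)² ≥ α − c, i.e. α ≤ ((π/L)² + c)/((π/L)² + 1) = (1 + c(L/π)²)/(1 + (L/π)²). With (π/L)² = π^2 and c = 1/3, the largest admissible constant is α = ((π/L)² + c)/((π/L)² + 1).
Simplifying, α = (1/3 + π^2)/(1 + π^2).


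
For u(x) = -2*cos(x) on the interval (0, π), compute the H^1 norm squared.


||u||_{H^1(0,π)}^2 = 4*π

u'(x) = 2*sin(x).
Expand u² and (u')² and integrate term by term on (0, π), using: for integers n ≥ 1, ∫_0^π sin²(nx) dx = ∫_0^π cos²(nx) dx = π/2; for n ≠ n', ∫_0^π sin(nx)sin(n'x) dx = ∫_0^π cos(nx)cos(n'x) dx = 0; and by product-to-sum, ∫_0^π sin(nx)cos(n'x) dx = ½∫_0^π [sin((n+n')x) + sin((n−n')x)] dx, which is 0 when n+n' is even and 2n/(n²−n'²) when n+n' is odd (it need not vanish on (0, π)).
  u² squared terms: (-2)²·∫cos(x)² dx = 4·π/2 = 2*π.
  So ∫_0^π u² dx = 2*π.
  (u')² squared terms: (2)²·∫sin(x)² dx = 4·π/2 = 2*π.
  So ∫_0^π (u')² dx = 2*π.
||u||_{H^1}^2 = (2*π) + (2*π) = 4*π.


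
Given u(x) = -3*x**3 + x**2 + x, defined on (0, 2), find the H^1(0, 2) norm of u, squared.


||u||_{H^1}^2 = 44762/105

The H^1 norm (squared) on an interval (0, L) is
  ||u||_{H^1}^2 = ∫_0^L u(x)^2 dx + ∫_0^L u'(x)^2 dx.
Compute u'(x) = -9*x**2 + 2*x + 1.
Then u(x)^2 = 9*x**6 - 6*x**5 - 5*x**4 + 2*x**3 + x**2 and u'(x)^2 = 81*x**4 - 36*x**3 - 14*x**2 + 4*x + 1.
Integrate each monomial from 0 to 2 using ∫_0^2 c·x^n dx = c·2^(n+1)/(n+1):
  ∫_0^2 u(x)^2 dx = ∫_0^2 (9*x^6 - 6*x^5 - 5*x^4 + 2*x^3 + x^2) dx. Term by term:
    ∫_0^2 9*x^6 dx = 1152/7;  ∫_0^2 -6*x^5 dx = -64;  ∫_0^2 -5*x^4 dx = -32;
    ∫_0^2 2*x^3 dx = 8;  ∫_0^2 x^2 dx = 8/3.
  Sum: 1152/7 − 64 − 32 + 8 + 8/3 = 1664/21.
  ∫_0^2 u'(x)^2 dx = ∫_0^2 (81*x^4 - 36*x^3 - 14*x^2 + 4*x + 1) dx. Term by term:
    ∫_0^2 81*x^4 dx = 2592/5;  ∫_0^2 -36*x^3 dx = -144;  ∫_0^2 -14*x^2 dx = -112/3;
    ∫_0^2 4*x dx = 8;  ∫_0^2 1 dx = 2.
  Sum: 2592/5 − 144 − 112/3 + 8 + 2 = 5206/15.
Adding: ||u||_{H^1}^2 = 1664/21 + 5206/15 = 44762/105.


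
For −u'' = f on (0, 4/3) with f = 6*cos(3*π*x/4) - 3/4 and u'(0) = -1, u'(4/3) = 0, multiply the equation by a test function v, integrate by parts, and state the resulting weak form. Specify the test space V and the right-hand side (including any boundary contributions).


V = H^1(0, 4/3) (v unrestricted at boundary; u is determined up to an additive constant); weak form: ∫_0^4/3 u'v' dx = ∫_0^4/3 (6*cos(3*π*x/4) - 3/4) v dx + v(0) for all v ∈ V.

Multiply both sides by a test function v and integrate from 0 to 4/3:
  ∫_0^4/3 −u''(x) v(x) dx = ∫_0^4/3 f(x) v(x) dx.
Integrate the LHS by parts once:
  ∫_0^4/3 −u'' v dx = −[u'(x) v(x)]_0^4/3 + ∫_0^4/3 u'(x) v'(x) dx.
Thus ∫_0^4/3 u'(x) v'(x) dx = ∫_0^4/3 f(x) v(x) dx + [u'(x) v(x)]_0^4/3.
Choose V so that boundary terms are either known or forced to vanish.
u has inhomogeneous Neumann u'(0) = -1, u'(4/3) = 0. [u' v]_0^4/3 = (0)·v(4/3) − (-1)·v(0) = v(0). Take V = H^1(0, 4/3); boundary term becomes part of RHS.
Weak formulation: find u (satisfying any essential BC) such that ∫_0^4/3 u'(x) v'(x) dx = ∫_0^4/3 f v dx + v(0) for all v ∈ V (Neumann data are natural BCs: they enter the RHS as boundary terms).
Substituting f(x) = 6*cos(3*π*x/4) - 3/4, the right-hand side is ∫_0^4/3 (6*cos(3*π*x/4) - 3/4) v dx + v(0).
Compatibility check (pure Neumann): taking v ≡ 1 ∈ V gives 0 = ∫_0^4/3 f dx + (0) − (-1), i.e. ∫_0^4/3 f dx must equal u'(0) − u'(4/3) = -1. Indeed ∫_0^4/3 (6*cos(3*π*x/4) - 3/4) dx = -1, so the data are compatible. The solution is then unique only up to an additive constant (fix it e.g. by requiring ∫_0^4/3 u dx = 0).


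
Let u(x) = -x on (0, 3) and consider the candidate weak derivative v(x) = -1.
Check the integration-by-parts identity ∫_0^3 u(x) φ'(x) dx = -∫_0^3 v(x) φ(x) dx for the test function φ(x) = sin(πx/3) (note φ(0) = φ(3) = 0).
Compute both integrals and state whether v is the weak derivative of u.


LHS = 6/π, RHS = 6/π. Yes, v = u' weakly.

u(x) = -x, classical derivative u'(x) = -1.
φ(x) = sin(πx/3), so φ'(x) = π*cos(π*x/3)/3.
Note φ(0) = φ(3) = 0, so the boundary term u·φ vanishes.
LHS = ∫_0^3 u(x) φ'(x) dx = ∫_0^3 (-π*x*cos(π*x/3)/3) dx. Term by term:
  ∫_0^3 -π*x*cos(π*x/3)/3 dx = 6/π.
So LHS = 6/π.
∫_0^3 v(x) φ(x) dx = ∫_0^3 (-sin(π*x/3)) dx. Term by term:
  ∫_0^3 -sin(π*x/3) dx = -6/π.
So RHS = -∫_0^3 v(x) φ(x) dx = 6/π.
LHS = RHS, so the identity holds for this test φ.
Moreover u is smooth here and v(x) = u'(x) = -1 pointwise, so the identity holds for every test function. Hence v is the weak derivative of u.


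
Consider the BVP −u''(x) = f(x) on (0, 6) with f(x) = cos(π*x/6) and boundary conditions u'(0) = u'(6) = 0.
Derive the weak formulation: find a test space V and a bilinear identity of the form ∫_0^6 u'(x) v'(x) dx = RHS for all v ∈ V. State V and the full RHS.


V = H^1(0, 6) (no boundary constraint on v; u is determined up to an additive constant); weak form: ∫_0^6 u'v' dx = ∫_0^6 (cos(π*x/6)) v dx for all v ∈ V.

Multiply both sides by a test function v and integrate from 0 to 6:
  ∫_0^6 −u''(x) v(x) dx = ∫_0^6 f(x) v(x) dx.
Integrate the LHS by parts once:
  ∫_0^6 −u'' v dx = −[u'(x) v(x)]_0^6 + ∫_0^6 u'(x) v'(x) dx.
Thus ∫_0^6 u'(x) v'(x) dx = ∫_0^6 f(x) v(x) dx + [u'(x) v(x)]_0^6.
Choose V so that boundary terms are either known or forced to vanish.
u has homogeneous Neumann: u'(0) = u'(6) = 0. So [u' v]_0^6 = 0·v(6) − 0·v(0) = 0 for any v; take V = H^1(0, 6).
Weak formulation: find u (satisfying any essential BC) such that ∫_0^6 u'(x) v'(x) dx = ∫_0^6 f v dx for all v ∈ V (homogeneous Neumann, so boundary terms vanish).
Substituting f(x) = cos(π*x/6), the right-hand side is ∫_0^6 (cos(π*x/6)) v dx.
Compatibility check (pure Neumann): taking v ≡ 1 ∈ V gives 0 = ∫_0^6 f dx + (0) − (0), i.e. ∫_0^6 f dx must equal u'(0) − u'(6) = 0. Indeed ∫_0^6 (cos(π*x/6)) dx = 0, so the data are compatible. The solution is then unique only up to an additive constant (fix it e.g. by requiring ∫_0^6 u dx = 0).


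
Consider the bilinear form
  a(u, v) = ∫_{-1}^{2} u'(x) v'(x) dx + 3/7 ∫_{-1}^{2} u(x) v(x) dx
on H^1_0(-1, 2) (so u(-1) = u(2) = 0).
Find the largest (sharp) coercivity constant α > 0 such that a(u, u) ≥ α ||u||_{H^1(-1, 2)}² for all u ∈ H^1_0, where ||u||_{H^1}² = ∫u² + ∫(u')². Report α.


α = (27/7 + π^2)/(9 + π^2)

Coercivity of a(·,·) on H^1_0(-1, 2) means a(u, u) ≥ α ||u||_{H^1}² for every u ∈ H^1_0.
The interval has length L = 3, and Poincaré/coercivity depend only on L. Here a(u, u) = ∫(u')² + (3/7)·∫u².
Here 0 < c = 3/7 < 1. The condition a(u,u) ≥ α||u||_{H^1}² reads (1−α)∫(u')² ≥ (α−c)∫u². Any admissible α is ≤ 1 (rapidly oscillating u have ∫u²/∫(u')² → 0), and α = 1 would force 0 ≥ (1−c)∫u², impossible since c < 1; so 1−α > 0. By the sharp Poincaré inequality on H^1_0 of an interval of length L, ∫(u')² ≥ (π/L)²∫u² with equality for the first sine mode sin(π(x−x₀)/L) (x₀ the left endpoint), so the inequality holds for all u iff (1−α)(π/L)² ≥ α − c, i.e. α ≤ ((π/L)² + c)/((π/L)² + 1) = (1 + c(L/π)²)/(1 + (L/π)²). With (π/L)² = π^2/9 and c = 3/7, the largest admissible constant is α = ((π/L)² + c)/((π/L)² + 1).
Simplifying, α = (27/7 + π^2)/(9 + π^2).


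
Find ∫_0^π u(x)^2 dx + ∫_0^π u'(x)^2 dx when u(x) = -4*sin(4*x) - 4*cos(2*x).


||u||_{H^1(0,π)}^2 = 176*π

u'(x) = 8*sin(2*x) - 16*cos(4*x).
Expand u² and (u')² and integrate term by term on (0, π), using: for integers n ≥ 1, ∫_0^π sin²(nx) dx = ∫_0^π cos²(nx) dx = π/2; for n ≠ n', ∫_0^π sin(nx)sin(n'x) dx = ∫_0^π cos(nx)cos(n'x) dx = 0; and by product-to-sum, ∫_0^π sin(nx)cos(n'x) dx = ½∫_0^π [sin((n+n')x) + sin((n−n')x)] dx, which is 0 when n+n' is even and 2n/(n²−n'²) when n+n' is odd (it need not vanish on (0, π)).
  u² squared terms: (-4)²·∫cos(2x)² dx = 16·π/2 = 8*π;  (-4)²·∫sin(4x)² dx = 16·π/2 = 8*π.
  u² cross terms: 2·(-4)·(-4)·∫cos(2x)·sin(4x) dx = 32·(0) = 0.
  So ∫_0^π u² dx = 8*π + 8*π + 0 = 16*π.
  (u')² squared terms: (-16)²·∫cos(4x)² dx = 256·π/2 = 128*π;  (8)²·∫sin(2x)² dx = 64·π/2 = 32*π.
  (u')² cross terms: 2·(-16)·(8)·∫cos(4x)·sin(2x) dx = -256·(0) = 0.
  So ∫_0^π (u')² dx = 128*π + 32*π + 0 = 160*π.
||u||_{H^1}^2 = (16*π) + (160*π) = 176*π.


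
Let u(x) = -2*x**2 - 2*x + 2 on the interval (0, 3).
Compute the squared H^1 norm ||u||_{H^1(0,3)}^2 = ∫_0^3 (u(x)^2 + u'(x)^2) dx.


||u||_{H^1}^2 = 2622/5

The H^1 norm (squared) on an interval (0, L) is
  ||u||_{H^1}^2 = ∫_0^L u(x)^2 dx + ∫_0^L u'(x)^2 dx.
Compute u'(x) = -4*x - 2.
Then u(x)^2 = 4*x**4 + 8*x**3 - 4*x**2 - 8*x + 4 and u'(x)^2 = 16*x**2 + 16*x + 4.
Integrate each monomial from 0 to 3 using ∫_0^3 c·x^n dx = c·3^(n+1)/(n+1):
  ∫_0^3 u(x)^2 dx = ∫_0^3 (4*x^4 + 8*x^3 - 4*x^2 - 8*x + 4) dx. Term by term:
    ∫_0^3 4*x^4 dx = 972/5;  ∫_0^3 8*x^3 dx = 162;  ∫_0^3 -4*x^2 dx = -36;
    ∫_0^3 -8*x dx = -36;  ∫_0^3 4 dx = 12.
  Sum: 972/5 + 162 − 36 − 36 + 12 = 1482/5.
  ∫_0^3 u'(x)^2 dx = ∫_0^3 (16*x^2 + 16*x + 4) dx. Term by term:
    ∫_0^3 16*x^2 dx = 144;  ∫_0^3 16*x dx = 72;  ∫_0^3 4 dx = 12.
  Sum: 144 + 72 + 12 = 228.
Adding: ||u||_{H^1}^2 = 1482/5 + 228 = 2622/5.


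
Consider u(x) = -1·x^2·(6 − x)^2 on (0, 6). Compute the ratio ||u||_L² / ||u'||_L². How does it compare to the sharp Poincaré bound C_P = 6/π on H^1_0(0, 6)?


||u||_L² / ||u'||_L² = sqrt(3) < C_P = 6/π.

u(x) = -1·x^2·(6 − x)^2, so u'(x) = 4*x*(-x^2 + 9*x - 18).
u(x) = -1·x^2·(6 − x)^2 vanishes at x = 0 and x = 6, so u ∈ H^1_0(0, 6). Differentiate via the product rule and integrate the resulting polynomials term by term.
  ∫_0^6 u² dx = ∫_0^6 (x^8 - 24*x^7 + 216*x^6 - 864*x^5 + 1296*x^4) dx. Term by term:
    ∫_0^6 x^8 dx = 1119744;  ∫_0^6 -24*x^7 dx = -5038848;  ∫_0^6 216*x^6 dx = 60466176/7;
    ∫_0^6 -864*x^5 dx = -6718464;  ∫_0^6 1296*x^4 dx = 10077696/5.
  Sum: 1119744 − 5038848 + 60466176/7 − 6718464 + 10077696/5 = 559872/35.
  ∫_0^6 (u')² dx = ∫_0^6 (16*x^6 - 288*x^5 + 1872*x^4 - 5184*x^3 + 5184*x^2) dx. Term by term:
    ∫_0^6 16*x^6 dx = 4478976/7;  ∫_0^6 -288*x^5 dx = -2239488;  ∫_0^6 1872*x^4 dx = 14556672/5;
    ∫_0^6 -5184*x^3 dx = -1679616;  ∫_0^6 5184*x^2 dx = 373248.
  Sum: 4478976/7 − 2239488 + 14556672/5 − 1679616 + 373248 = 186624/35.
∫_0^6 u² dx = 559872/35, so ||u||_L² = 432*sqrt(105)/35.
∫_0^6 (u')² dx = 186624/35, so ||u'||_L² = 432*sqrt(35)/35.
Ratio ||u||_L² / ||u'||_L² = sqrt(3).
Sharp Poincaré constant on H^1_0(0, 6) is C_P = L/π = 6/π, achieved by sin(π/6·x).
A polynomial bump cannot attain the sharp Poincaré constant (only the first sine eigenfunction does), so the ratio is strictly less than C_P, consistent with ||u||_L² ≤ C_P ||u'||_L².


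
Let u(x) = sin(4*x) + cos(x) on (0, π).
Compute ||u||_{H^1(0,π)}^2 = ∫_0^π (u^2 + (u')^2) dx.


||u||_{H^1(0,π)}^2 = 32/15 + 19*π/2

u'(x) = -sin(x) + 4*cos(4*x).
Expand u² and (u')² and integrate term by term on (0, π), using: for integers n ≥ 1, ∫_0^π sin²(nx) dx = ∫_0^π cos²(nx) dx = π/2; for n ≠ n', ∫_0^π sin(nx)sin(n'x) dx = ∫_0^π cos(nx)cos(n'x) dx = 0; and by product-to-sum, ∫_0^π sin(nx)cos(n'x) dx = ½∫_0^π [sin((n+n')x) + sin((n−n')x)] dx, which is 0 when n+n' is even and 2n/(n²−n'²) when n+n' is odd (it need not vanish on (0, π)).
  u² squared terms: (1)²·∫cos(x)² dx = 1·π/2 = π/2;  (1)²·∫sin(4x)² dx = 1·π/2 = π/2.
  u² cross terms: 2·(1)·(1)·∫cos(x)·sin(4x) dx = 2·(8/15) = 16/15.
  So ∫_0^π u² dx = π/2 + π/2 + 16/15 = 16/15 + π.
  (u')² squared terms: (-1)²·∫sin(x)² dx = 1·π/2 = π/2;  (4)²·∫cos(4x)² dx = 16·π/2 = 8*π.
  (u')² cross terms: 2·(-1)·(4)·∫sin(x)·cos(4x) dx = -8·(-2/15) = 16/15.
  So ∫_0^π (u')² dx = π/2 + 8*π + 16/15 = 16/15 + 17*π/2.
||u||_{H^1}^2 = (16/15 + π) + (16/15 + 17*π/2) = 32/15 + 19*π/2.


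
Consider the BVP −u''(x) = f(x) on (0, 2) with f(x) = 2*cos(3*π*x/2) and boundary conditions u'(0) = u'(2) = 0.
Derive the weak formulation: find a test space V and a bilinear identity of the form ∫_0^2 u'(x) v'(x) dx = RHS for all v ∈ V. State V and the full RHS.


V = H^1(0, 2) (no boundary constraint on v; u is determined up to an additive constant); weak form: ∫_0^2 u'v' dx = ∫_0^2 (2*cos(3*π*x/2)) v dx for all v ∈ V.

Multiply both sides by a test function v and integrate from 0 to 2:
  ∫_0^2 −u''(x) v(x) dx = ∫_0^2 f(x) v(x) dx.
Integrate the LHS by parts once:
  ∫_0^2 −u'' v dx = −[u'(x) v(x)]_0^2 + ∫_0^2 u'(x) v'(x) dx.
Thus ∫_0^2 u'(x) v'(x) dx = ∫_0^2 f(x) v(x) dx + [u'(x) v(x)]_0^2.
Choose V so that boundary terms are either known or forced to vanish.
u has homogeneous Neumann: u'(0) = u'(2) = 0. So [u' v]_0^2 = 0·v(2) − 0·v(0) = 0 for any v; take V = H^1(0, 2).
Weak formulation: find u (satisfying any essential BC) such that ∫_0^2 u'(x) v'(x) dx = ∫_0^2 f v dx for all v ∈ V (homogeneous Neumann, so boundary terms vanish).
Substituting f(x) = 2*cos(3*π*x/2), the right-hand side is ∫_0^2 (2*cos(3*π*x/2)) v dx.
Compatibility check (pure Neumann): taking v ≡ 1 ∈ V gives 0 = ∫_0^2 f dx + (0) − (0), i.e. ∫_0^2 f dx must equal u'(0) − u'(2) = 0. Indeed ∫_0^2 (2*cos(3*π*x/2)) dx = 0, so the data are compatible. The solution is then unique only up to an additive constant (fix it e.g. by requiring ∫_0^2 u dx = 0).


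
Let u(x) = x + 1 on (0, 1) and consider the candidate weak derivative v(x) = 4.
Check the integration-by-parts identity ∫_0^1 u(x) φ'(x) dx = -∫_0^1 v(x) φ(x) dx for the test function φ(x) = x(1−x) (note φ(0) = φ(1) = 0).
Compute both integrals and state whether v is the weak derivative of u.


LHS = -1/6, RHS = -2/3. No, v is not the weak derivative of u.

u(x) = x + 1, classical derivative u'(x) = 1.
φ(x) = x(1−x), so φ'(x) = 1 - 2*x.
Note φ(0) = φ(1) = 0, so the boundary term u·φ vanishes.
LHS = ∫_0^1 u(x) φ'(x) dx = ∫_0^1 (-2*x^2 - x + 1) dx. Term by term:
  ∫_0^1 -2*x^2 dx = -2/3;  ∫_0^1 -x dx = -1/2;  ∫_0^1 1 dx = 1.
Sum: -2/3 − 1/2 + 1 = -1/6.
So LHS = -1/6.
∫_0^1 v(x) φ(x) dx = ∫_0^1 (-4*x^2 + 4*x) dx. Term by term:
  ∫_0^1 -4*x^2 dx = -4/3;  ∫_0^1 4*x dx = 2.
Sum: -4/3 + 2 = 2/3.
So RHS = -∫_0^1 v(x) φ(x) dx = -2/3.
LHS − RHS = 1/2 ≠ 0, so the identity fails.
(For a valid weak derivative the identity must hold for EVERY test function, in particular this one. The failure shows v is NOT the weak derivative of u.)
Correct weak derivative would be u'(x) = 1.


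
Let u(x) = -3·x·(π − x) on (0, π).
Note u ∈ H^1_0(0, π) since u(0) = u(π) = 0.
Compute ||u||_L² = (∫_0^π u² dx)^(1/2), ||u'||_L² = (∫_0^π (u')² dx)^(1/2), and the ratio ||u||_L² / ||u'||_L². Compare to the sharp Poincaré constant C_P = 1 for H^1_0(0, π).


||u||_L² / ||u'||_L² = sqrt(10)*π/10 < C_P = 1.

u(x) = -3·x·(π − x), so u'(x) = 6*x - 3*π.
u(x) = -3·x·(π − x) vanishes at x = 0 and x = π, so u ∈ H^1_0(0, π). Differentiate via the product rule and integrate the resulting polynomials term by term.
  ∫_0^π u² dx = ∫_0^π (9*x^4 - 18*π*x^3 + 9*π^2*x^2) dx. Term by term:
    ∫_0^π 9*x^4 dx = 9*π^5/5;  ∫_0^π -18*π*x^3 dx = -9*π^5/2;  ∫_0^π 9*π^2*x^2 dx = 3*π^5.
  Sum: 9*π^5/5 − 9*π^5/2 + 3*π^5 = 3*π^5/10.
  ∫_0^π (u')² dx = ∫_0^π (36*x^2 - 36*π*x + 9*π^2) dx. Term by term:
    ∫_0^π 36*x^2 dx = 12*π^3;  ∫_0^π -36*π*x dx = -18*π^3;  ∫_0^π 9*π^2 dx = 9*π^3.
  Sum: 12*π^3 − 18*π^3 + 9*π^3 = 3*π^3.
∫_0^π u² dx = 3*π^5/10, so ||u||_L² = sqrt(30)*π^(5/2)/10.
∫_0^π (u')² dx = 3*π^3, so ||u'||_L² = sqrt(3)*π^(3/2).
Ratio ||u||_L² / ||u'||_L² = sqrt(10)*π/10.
Sharp Poincaré constant on H^1_0(0, π) is C_P = L/π = 1, achieved by sin(x).
A polynomial bump cannot attain the sharp Poincaré constant (only the first sine eigenfunction does), so the ratio is strictly less than C_P, consistent with ||u||_L² ≤ C_P ||u'||_L².


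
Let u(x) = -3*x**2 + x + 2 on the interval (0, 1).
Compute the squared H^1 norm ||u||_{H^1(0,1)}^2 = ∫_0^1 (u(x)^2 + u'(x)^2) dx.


||u||_{H^1}^2 = 289/30

The H^1 norm (squared) on an interval (0, L) is
  ||u||_{H^1}^2 = ∫_0^L u(x)^2 dx + ∫_0^L u'(x)^2 dx.
Compute u'(x) = 1 - 6*x.
Then u(x)^2 = 9*x**4 - 6*x**3 - 11*x**2 + 4*x + 4 and u'(x)^2 = 36*x**2 - 12*x + 1.
Integrate each monomial from 0 to 1 using ∫_0^1 c·x^n dx = c·1^(n+1)/(n+1):
  ∫_0^1 u(x)^2 dx = ∫_0^1 (9*x^4 - 6*x^3 - 11*x^2 + 4*x + 4) dx. Term by term:
    ∫_0^1 9*x^4 dx = 9/5;  ∫_0^1 -6*x^3 dx = -3/2;  ∫_0^1 -11*x^2 dx = -11/3;
    ∫_0^1 4*x dx = 2;  ∫_0^1 4 dx = 4.
  Sum: 9/5 − 3/2 − 11/3 + 2 + 4 = 79/30.
  ∫_0^1 u'(x)^2 dx = ∫_0^1 (36*x^2 - 12*x + 1) dx. Term by term:
    ∫_0^1 36*x^2 dx = 12;  ∫_0^1 -12*x dx = -6;  ∫_0^1 1 dx = 1.
  Sum: 12 − 6 + 1 = 7.
Adding: ||u||_{H^1}^2 = 79/30 + 7 = 289/30.


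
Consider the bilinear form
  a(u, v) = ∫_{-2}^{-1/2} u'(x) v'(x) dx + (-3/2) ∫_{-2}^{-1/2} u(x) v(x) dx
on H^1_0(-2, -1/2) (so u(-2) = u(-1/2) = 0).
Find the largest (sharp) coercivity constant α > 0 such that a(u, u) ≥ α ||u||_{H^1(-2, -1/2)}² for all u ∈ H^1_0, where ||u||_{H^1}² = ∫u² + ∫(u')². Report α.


α = (-27 + 8*π^2)/(2*(9 + 4*π^2))

Coercivity of a(·,·) on H^1_0(-2, -1/2) means a(u, u) ≥ α ||u||_{H^1}² for every u ∈ H^1_0.
The interval has length L = 3/2, and Poincaré/coercivity depend only on L. Here a(u, u) = ∫(u')² + (-3/2)·∫u².
Here c = -3/2 < 0 with |c| < (π/L)² = 4*π^2/9, so coercivity still holds. The condition a(u,u) ≥ α||u||_{H^1}² reads (1−α)∫(u')² ≥ (α−c)∫u². Any admissible α is ≤ 1 (rapidly oscillating u have ∫u²/∫(u')² → 0), and α = 1 would force 0 ≥ (1−c)∫u², impossible since c < 1; so 1−α > 0. By the sharp Poincaré inequality on H^1_0 of an interval of length L, ∫(u')² ≥ (π/L)²∫u² with equality for the first sine mode sin(π(x−x₀)/L) (x₀ the left endpoint), so the inequality holds for all u iff (1−α)(π/L)² ≥ α − c, i.e. α ≤ ((π/L)² + c)/((π/L)² + 1) = (1 + c(L/π)²)/(1 + (L/π)²). (Direct route, valid since c ≤ 0: Poincaré gives c∫u² ≥ c(L/π)²∫(u')², so a(u,u) ≥ (1 + c(L/π)²)∫(u')², while ||u||_{H^1}² ≤ (1 + (L/π)²)∫(u')²; dividing yields the same α.) With (π/L)² = 4*π^2/9 and c = -3/2, the largest admissible constant is α = ((π/L)² + c)/((π/L)² + 1).
Simplifying, α = (-27 + 8*π^2)/(2*(9 + 4*π^2)).


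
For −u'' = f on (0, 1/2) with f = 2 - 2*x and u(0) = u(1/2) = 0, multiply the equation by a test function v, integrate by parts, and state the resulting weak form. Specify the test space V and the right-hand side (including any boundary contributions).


V = H^1_0(0, 1/2) (so v(0) = v(1/2) = 0); weak form: ∫_0^1/2 u'v' dx = ∫_0^1/2 (2 - 2*x) v dx for all v ∈ V.

Multiply both sides by a test function v and integrate from 0 to 1/2:
  ∫_0^1/2 −u''(x) v(x) dx = ∫_0^1/2 f(x) v(x) dx.
Integrate the LHS by parts once:
  ∫_0^1/2 −u'' v dx = −[u'(x) v(x)]_0^1/2 + ∫_0^1/2 u'(x) v'(x) dx.
Thus ∫_0^1/2 u'(x) v'(x) dx = ∫_0^1/2 f(x) v(x) dx + [u'(x) v(x)]_0^1/2.
Choose V so that boundary terms are either known or forced to vanish.
u is Dirichlet: u(0) = u(1/2) = 0. Let V = H^1_0(0, 1/2); then v(0) = v(1/2) = 0, and [u' v]_0^1/2 = 0.
Weak formulation: find u (satisfying any essential BC) such that ∫_0^1/2 u'(x) v'(x) dx = ∫_0^1/2 f v dx for all v ∈ V.
Substituting f(x) = 2 - 2*x, the right-hand side is ∫_0^1/2 (2 - 2*x) v dx.


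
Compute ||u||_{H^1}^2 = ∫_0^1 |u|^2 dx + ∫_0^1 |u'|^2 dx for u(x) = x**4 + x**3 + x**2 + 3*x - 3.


||u||_{H^1}^2 = 57887/1260

The H^1 norm (squared) on an interval (0, L) is
  ||u||_{H^1}^2 = ∫_0^L u(x)^2 dx + ∫_0^L u'(x)^2 dx.
Compute u'(x) = 4*x**3 + 3*x**2 + 2*x + 3.
Then u(x)^2 = x**8 + 2*x**7 + 3*x**6 + 8*x**5 + x**4 + 3*x**2 - 18*x + 9 and u'(x)^2 = 16*x**6 + 24*x**5 + 25*x**4 + 36*x**3 + 22*x**2 + 12*x + 9.
Integrate each monomial from 0 to 1 using ∫_0^1 c·x^n dx = c·1^(n+1)/(n+1):
  ∫_0^1 u(x)^2 dx = ∫_0^1 (x^8 + 2*x^7 + 3*x^6 + 8*x^5 + x^4 + 3*x^2 - 18*x + 9) dx. Term by term:
    ∫_0^1 x^8 dx = 1/9;  ∫_0^1 2*x^7 dx = 1/4;  ∫_0^1 3*x^6 dx = 3/7;
    ∫_0^1 8*x^5 dx = 4/3;  ∫_0^1 x^4 dx = 1/5;  ∫_0^1 3*x^2 dx = 1;
    ∫_0^1 -18*x dx = -9;  ∫_0^1 9 dx = 9.
  Sum: 1/9 + 1/4 + 3/7 + 4/3 + 1/5 + 1 − 9 + 9 = 4187/1260.
  ∫_0^1 u'(x)^2 dx = ∫_0^1 (16*x^6 + 24*x^5 + 25*x^4 + 36*x^3 + 22*x^2 + 12*x + 9) dx. Term by term:
    ∫_0^1 16*x^6 dx = 16/7;  ∫_0^1 24*x^5 dx = 4;  ∫_0^1 25*x^4 dx = 5;
    ∫_0^1 36*x^3 dx = 9;  ∫_0^1 22*x^2 dx = 22/3;  ∫_0^1 12*x dx = 6;
    ∫_0^1 9 dx = 9.
  Sum: 16/7 + 4 + 5 + 9 + 22/3 + 6 + 9 = 895/21.
Adding: ||u||_{H^1}^2 = 4187/1260 + 895/21 = 57887/1260.


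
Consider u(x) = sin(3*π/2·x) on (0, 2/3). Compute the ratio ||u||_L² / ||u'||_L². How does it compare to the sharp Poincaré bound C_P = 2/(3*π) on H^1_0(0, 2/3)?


||u||_L² / ||u'||_L² = 2/(3*π) = C_P.

u(x) = sin(3*π/2·x), so u'(x) = 3*π*cos(3*π*x/2)/2.
Writing u(x) = A·sin(kπx/L) with A = 1 and k = 1, use ∫_0^L sin²(kπx/L) dx = L/2 and ∫_0^L cos²(kπx/L) dx = L/2.
u² = 1·sin²(3*π/2·x) and (u')² = 9*π^2/4·cos²(3*π/2·x), and each of sin², cos² integrates to L/2 = 1/3 over (0, 2/3).
∫_0^2/3 u² dx = 1/3, so ||u||_L² = sqrt(3)/3.
∫_0^2/3 (u')² dx = 3*π^2/4, so ||u'||_L² = sqrt(3)*π/2.
Ratio ||u||_L² / ||u'||_L² = 2/(3*π).
Sharp Poincaré constant on H^1_0(0, 2/3) is C_P = L/π = 2/(3*π), achieved by sin(3*π/2·x).
This is the k = 1 eigenfunction (up to amplitude), so the ratio equals the sharp Poincaré constant exactly.


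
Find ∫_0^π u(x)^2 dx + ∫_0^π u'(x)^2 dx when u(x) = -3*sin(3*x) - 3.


||u||_{H^1(0,π)}^2 = 12 + 54*π

u'(x) = -9*cos(3*x).
Expand u² and (u')² and integrate term by term on (0, π), using: for integers n ≥ 1, ∫_0^π sin²(nx) dx = ∫_0^π cos²(nx) dx = π/2; for n ≠ n', ∫_0^π sin(nx)sin(n'x) dx = ∫_0^π cos(nx)cos(n'x) dx = 0; and by product-to-sum, ∫_0^π sin(nx)cos(n'x) dx = ½∫_0^π [sin((n+n')x) + sin((n−n')x)] dx, which is 0 when n+n' is even and 2n/(n²−n'²) when n+n' is odd (it need not vanish on (0, π)). For the constant mode: ∫_0^π 1 dx = π, ∫_0^π cos(nx) dx = 0, ∫_0^π sin(nx) dx = (1−(−1)^n)/n.
  u² squared terms: (-3)²·∫1 dx = 9·π = 9*π;  (-3)²·∫sin(3x)² dx = 9·π/2 = 9*π/2.
  u² cross terms: 2·(-3)·(-3)·∫1·sin(3x) dx = 18·(2/3) = 12.
  So ∫_0^π u² dx = 9*π + 9*π/2 + 12 = 12 + 27*π/2.
  (u')² squared terms: (-9)²·∫cos(3x)² dx = 81·π/2 = 81*π/2.
  So ∫_0^π (u')² dx = 81*π/2.
||u||_{H^1}^2 = (12 + 27*π/2) + (81*π/2) = 12 + 54*π.


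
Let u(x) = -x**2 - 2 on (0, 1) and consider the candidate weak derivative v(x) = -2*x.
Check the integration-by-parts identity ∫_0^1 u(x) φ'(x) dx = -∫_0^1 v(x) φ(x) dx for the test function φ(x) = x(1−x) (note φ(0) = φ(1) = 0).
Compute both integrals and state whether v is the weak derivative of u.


LHS = 1/6, RHS = 1/6. Yes, v = u' weakly.

u(x) = -x**2 - 2, classical derivative u'(x) = -2*x.
φ(x) = x(1−x), so φ'(x) = 1 - 2*x.
Note φ(0) = φ(1) = 0, so the boundary term u·φ vanishes.
LHS = ∫_0^1 u(x) φ'(x) dx = ∫_0^1 (2*x^3 - x^2 + 4*x - 2) dx. Term by term:
  ∫_0^1 2*x^3 dx = 1/2;  ∫_0^1 -x^2 dx = -1/3;  ∫_0^1 4*x dx = 2;
  ∫_0^1 -2 dx = -2.
Sum: 1/2 − 1/3 + 2 − 2 = 1/6.
So LHS = 1/6.
∫_0^1 v(x) φ(x) dx = ∫_0^1 (2*x^3 - 2*x^2) dx. Term by term:
  ∫_0^1 2*x^3 dx = 1/2;  ∫_0^1 -2*x^2 dx = -2/3.
Sum: 1/2 − 2/3 = -1/6.
So RHS = -∫_0^1 v(x) φ(x) dx = 1/6.
LHS = RHS, so the identity holds for this test φ.
Moreover u is smooth here and v(x) = u'(x) = -2*x pointwise, so the identity holds for every test function. Hence v is the weak derivative of u.


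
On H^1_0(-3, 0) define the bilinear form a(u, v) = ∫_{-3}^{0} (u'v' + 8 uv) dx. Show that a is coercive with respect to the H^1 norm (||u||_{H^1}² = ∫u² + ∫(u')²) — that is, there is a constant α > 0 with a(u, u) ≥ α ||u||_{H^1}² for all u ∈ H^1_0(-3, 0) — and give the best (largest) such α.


α = 1

Coercivity of a(·,·) on H^1_0(-3, 0) means a(u, u) ≥ α ||u||_{H^1}² for every u ∈ H^1_0.
The interval has length L = 3, and Poincaré/coercivity depend only on L. Here a(u, u) = ∫(u')² + (8)·∫u².
Here c = 8 ≥ 1, so a(u,u) = ∫(u')² + c∫u² ≥ ∫(u')² + ∫u² = ||u||_{H^1}², i.e. α = 1 works. No larger α is possible: a(u,u) ≥ α||u||_{H^1}² means (1−α)∫(u')² ≥ (α−c)∫u², and for the modes u_n = sin(nπ(x−x₀)/L) (x₀ the left endpoint) one has ∫u_n²/∫(u_n')² = (L/(nπ))² → 0, so a(u_n,u_n)/||u_n||_{H^1}² → 1. Hence the optimal constant is α = 1.
Therefore α = 1.


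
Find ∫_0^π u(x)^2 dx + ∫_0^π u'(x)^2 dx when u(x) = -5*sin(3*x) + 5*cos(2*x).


||u||_{H^1(0,π)}^2 = -300 + 375*π/2

u'(x) = -10*sin(2*x) - 15*cos(3*x).
Expand u² and (u')² and integrate term by term on (0, π), using: for integers n ≥ 1, ∫_0^π sin²(nx) dx = ∫_0^π cos²(nx) dx = π/2; for n ≠ n', ∫_0^π sin(nx)sin(n'x) dx = ∫_0^π cos(nx)cos(n'x) dx = 0; and by product-to-sum, ∫_0^π sin(nx)cos(n'x) dx = ½∫_0^π [sin((n+n')x) + sin((n−n')x)] dx, which is 0 when n+n' is even and 2n/(n²−n'²) when n+n' is odd (it need not vanish on (0, π)).
  u² squared terms: (-5)²·∫sin(3x)² dx = 25·π/2 = 25*π/2;  (5)²·∫cos(2x)² dx = 25·π/2 = 25*π/2.
  u² cross terms: 2·(-5)·(5)·∫sin(3x)·cos(2x) dx = -50·(6/5) = -60.
  So ∫_0^π u² dx = 25*π/2 + 25*π/2 − 60 = -60 + 25*π.
  (u')² squared terms: (-15)²·∫cos(3x)² dx = 225·π/2 = 225*π/2;  (-10)²·∫sin(2x)² dx = 100·π/2 = 50*π.
  (u')² cross terms: 2·(-15)·(-10)·∫cos(3x)·sin(2x) dx = 300·(-4/5) = -240.
  So ∫_0^π (u')² dx = 225*π/2 + 50*π − 240 = -240 + 325*π/2.
||u||_{H^1}^2 = (-60 + 25*π) + (-240 + 325*π/2) = -300 + 375*π/2.
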